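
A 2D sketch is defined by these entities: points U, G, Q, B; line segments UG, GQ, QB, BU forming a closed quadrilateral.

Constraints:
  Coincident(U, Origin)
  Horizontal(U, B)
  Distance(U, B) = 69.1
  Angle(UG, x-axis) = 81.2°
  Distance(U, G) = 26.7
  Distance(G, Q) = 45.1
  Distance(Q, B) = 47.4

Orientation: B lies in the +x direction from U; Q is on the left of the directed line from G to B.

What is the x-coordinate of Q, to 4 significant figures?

46.51

Checks: |GQ| = 45.10 ✓; |QB| = 47.40 ✓.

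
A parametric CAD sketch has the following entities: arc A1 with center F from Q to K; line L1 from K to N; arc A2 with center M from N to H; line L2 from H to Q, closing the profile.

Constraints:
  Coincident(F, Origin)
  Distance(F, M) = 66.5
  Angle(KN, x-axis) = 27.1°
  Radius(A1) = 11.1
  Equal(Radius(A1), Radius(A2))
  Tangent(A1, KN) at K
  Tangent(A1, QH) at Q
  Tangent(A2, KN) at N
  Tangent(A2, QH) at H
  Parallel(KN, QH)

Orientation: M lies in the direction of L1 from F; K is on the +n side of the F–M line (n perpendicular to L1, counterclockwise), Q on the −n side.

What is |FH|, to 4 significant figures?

67.42

Tangency of A1 to both parallel lines with radius 11.1 puts K and Q at F ± 11.1·n: K = (-5.057, 9.881), Q = (5.057, -9.881). Equal radii place N and H the same way about M: N = M + 11.1·n = (54.14, 40.18), H = M − 11.1·n = (64.26, 20.41). Then |FH| = |H − F| = 67.42.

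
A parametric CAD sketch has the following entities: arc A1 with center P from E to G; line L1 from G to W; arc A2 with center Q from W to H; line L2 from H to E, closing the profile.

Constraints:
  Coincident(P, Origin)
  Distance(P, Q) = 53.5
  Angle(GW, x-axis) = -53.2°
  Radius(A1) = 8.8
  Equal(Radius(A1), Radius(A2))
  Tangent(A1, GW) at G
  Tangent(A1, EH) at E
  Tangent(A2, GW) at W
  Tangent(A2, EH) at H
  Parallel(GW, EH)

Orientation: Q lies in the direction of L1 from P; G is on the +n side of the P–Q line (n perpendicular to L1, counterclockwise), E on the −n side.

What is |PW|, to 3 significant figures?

54.2

The slot axis is L1's direction at -53.2°, so u = (cos -53.2°, sin -53.2°) = (0.599, -0.801) and n = (−sin -53.2°, cos -53.2°) = (0.801, 0.599). P is at the origin and Q lies 53.5 along u from P, so Q = 53.5·u = (32.0, -42.8). Tangency of A1 to both parallel lines with radius 8.8 puts G and E at P ± 8.8·n: G = (7.05, 5.27), E = (-7.05, -5.27). Equal radii place W and H the same way about Q: W = Q + 8.8·n = (39.1, -37.6), H = Q − 8.8·n = (25.0, -48.1). Then |PW| = |W − P| = 54.2.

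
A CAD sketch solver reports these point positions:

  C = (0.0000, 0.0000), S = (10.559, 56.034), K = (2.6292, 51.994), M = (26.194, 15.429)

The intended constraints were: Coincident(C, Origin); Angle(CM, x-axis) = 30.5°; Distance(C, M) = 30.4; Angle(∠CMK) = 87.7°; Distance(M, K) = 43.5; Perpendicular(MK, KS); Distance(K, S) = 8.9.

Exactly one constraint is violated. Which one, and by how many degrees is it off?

Perpendicular(MK, KS) — off by 5.80°.

C = (0.00, 0.00) ✓; CM at 30.50° ✓; |CM| = 30.40 ✓; ∠CMK = 87.70° ✓; |MK| = 43.50 ✓; ∠(MK, KS) = 95.80° ✗; |KS| = 8.900 ✓.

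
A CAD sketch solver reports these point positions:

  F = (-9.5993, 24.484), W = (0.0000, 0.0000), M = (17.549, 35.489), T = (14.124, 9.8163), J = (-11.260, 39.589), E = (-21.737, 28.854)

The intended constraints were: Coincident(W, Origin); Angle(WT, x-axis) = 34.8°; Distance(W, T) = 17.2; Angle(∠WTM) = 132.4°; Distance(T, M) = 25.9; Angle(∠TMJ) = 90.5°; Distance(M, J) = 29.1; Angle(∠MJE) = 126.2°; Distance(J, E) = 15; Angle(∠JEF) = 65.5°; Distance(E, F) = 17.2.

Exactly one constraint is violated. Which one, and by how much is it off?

Distance(E, F) = 17.2 — off by 4.30.

W = (0.00, 0.00) ✓; WT at 34.80° ✓; |WT| = 17.20 ✓; ∠WTM = 132.4° ✓; |TM| = 25.90 ✓; ∠TMJ = 90.50° ✓; |MJ| = 29.10 ✓; ∠MJE = 126.2° ✓; |JE| = 15.00 ✓; ∠JEF = 65.50° ✓; |EF| = 12.90 ✗.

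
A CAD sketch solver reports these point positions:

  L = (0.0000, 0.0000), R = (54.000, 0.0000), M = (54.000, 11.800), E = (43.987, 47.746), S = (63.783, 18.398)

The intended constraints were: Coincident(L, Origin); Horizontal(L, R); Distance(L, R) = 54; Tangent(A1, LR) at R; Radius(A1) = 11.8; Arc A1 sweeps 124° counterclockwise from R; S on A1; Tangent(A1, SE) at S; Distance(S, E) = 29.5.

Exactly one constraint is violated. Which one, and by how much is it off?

Distance(S, E) = 29.5 — off by 5.90.

L = (0.00, 0.00) ✓; L.y = 0.00, R.y = 0.00 ✓; |LR| = 54.00 ✓; ∠(MR, RL) = 90.00° ✓; |MR| = 11.80 ✓; bearing(M→S) − bearing(M→R) = 124.0° ✓; |MS| = 11.80 ✓; ∠(MS, SE) = 90.00° ✓; |SE| = 35.40 ✗.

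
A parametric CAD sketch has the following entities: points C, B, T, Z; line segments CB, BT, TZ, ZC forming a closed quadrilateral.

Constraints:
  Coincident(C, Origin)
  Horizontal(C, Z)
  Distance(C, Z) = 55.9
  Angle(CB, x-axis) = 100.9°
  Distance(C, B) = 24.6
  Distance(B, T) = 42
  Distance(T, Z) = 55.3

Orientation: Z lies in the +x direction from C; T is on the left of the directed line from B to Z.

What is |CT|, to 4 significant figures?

56.85

C is at the origin; C and Z share the same y with |CZ| = 55.9 and Z in +x, so Z = (55.9, 0). CB runs at 100.9° with |CB| = 24.6, so B = (-4.652, 24.16). T is determined by |BT| = 42.0 and |TZ| = 55.3 together: it lies at the intersection of circle(B, 42.0) and circle(Z, 55.3). With |BZ| = 65.19, the foot of the radical line on BZ is 22.67 from B and the perpendicular offset is √(42.0² − 22.67²) = 35.36. Taking the left-of-BZ solution: T = (29.51, 48.59).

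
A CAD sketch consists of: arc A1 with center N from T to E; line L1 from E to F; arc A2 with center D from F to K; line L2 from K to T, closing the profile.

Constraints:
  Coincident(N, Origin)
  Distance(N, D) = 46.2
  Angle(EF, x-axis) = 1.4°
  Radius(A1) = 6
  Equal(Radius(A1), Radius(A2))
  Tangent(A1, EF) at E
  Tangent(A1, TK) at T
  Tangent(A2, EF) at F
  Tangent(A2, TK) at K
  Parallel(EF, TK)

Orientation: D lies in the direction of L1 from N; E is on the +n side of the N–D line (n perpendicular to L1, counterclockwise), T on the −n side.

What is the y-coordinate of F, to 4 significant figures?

7.127

Tangency of A1 to both parallel lines with radius 6.0 puts E and T at N ± 6.0·n: E = (-0.1466, 5.998), T = (0.1466, -5.998). Equal radii place F and K the same way about D: F = D + 6.0·n = (46.04, 7.127), K = D − 6.0·n = (46.33, -4.869). So F.y = 7.127.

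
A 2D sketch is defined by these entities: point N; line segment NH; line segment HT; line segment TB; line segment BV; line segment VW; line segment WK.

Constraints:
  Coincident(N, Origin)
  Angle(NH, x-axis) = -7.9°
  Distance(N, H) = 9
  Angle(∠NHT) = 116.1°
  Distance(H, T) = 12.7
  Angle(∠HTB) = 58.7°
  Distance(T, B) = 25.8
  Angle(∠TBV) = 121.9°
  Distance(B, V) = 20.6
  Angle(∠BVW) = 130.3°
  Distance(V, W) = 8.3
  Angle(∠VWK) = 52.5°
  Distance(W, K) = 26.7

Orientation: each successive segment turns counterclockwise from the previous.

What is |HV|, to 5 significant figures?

30.811

∠HTB = 58.7° gives TB at 177.30° from the x-axis; with |TB| = 25.8, B = (-9.7550, 10.507). ∠TBV = 121.9° gives BV at -124.60° from the x-axis; with |BV| = 20.6, V = (-21.453, -6.4495). Then |HV| = |V − H| = 30.811.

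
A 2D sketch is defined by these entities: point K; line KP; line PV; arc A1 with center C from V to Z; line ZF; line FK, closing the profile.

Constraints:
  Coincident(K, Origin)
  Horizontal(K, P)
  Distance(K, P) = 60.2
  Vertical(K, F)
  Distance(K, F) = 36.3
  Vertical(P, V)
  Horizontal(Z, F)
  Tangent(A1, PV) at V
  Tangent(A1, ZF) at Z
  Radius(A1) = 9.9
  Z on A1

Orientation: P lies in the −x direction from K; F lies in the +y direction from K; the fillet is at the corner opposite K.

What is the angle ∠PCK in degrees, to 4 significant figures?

82.86°

K is at the origin; K and P share the same y with |KP| = 60.2 and P on the −x side, so P = (-60.20, 0.000). KF is vertical with |KF| = 36.3 and F on the +y side, so F = (0.000, 36.30). The virtual corner opposite K is at (-60.20, 36.30). Since A1 is tangent to PV there, CV ⟂ PV and tangency of A1 to ZF means the radius CZ is perpendicular to ZF, with radius 9.9, so the center C sits 9.9 in from both sides at C = (-50.30, 26.40). Then cos ∠PCK = CP·CK / (|CP||CK|), giving 82.86°.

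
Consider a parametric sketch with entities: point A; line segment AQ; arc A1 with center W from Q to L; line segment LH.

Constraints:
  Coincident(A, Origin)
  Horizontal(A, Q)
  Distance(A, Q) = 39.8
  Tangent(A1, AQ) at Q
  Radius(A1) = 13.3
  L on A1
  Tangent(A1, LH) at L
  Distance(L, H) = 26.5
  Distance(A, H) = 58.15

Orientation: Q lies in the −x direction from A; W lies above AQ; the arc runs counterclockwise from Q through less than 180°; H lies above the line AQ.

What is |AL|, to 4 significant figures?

33.68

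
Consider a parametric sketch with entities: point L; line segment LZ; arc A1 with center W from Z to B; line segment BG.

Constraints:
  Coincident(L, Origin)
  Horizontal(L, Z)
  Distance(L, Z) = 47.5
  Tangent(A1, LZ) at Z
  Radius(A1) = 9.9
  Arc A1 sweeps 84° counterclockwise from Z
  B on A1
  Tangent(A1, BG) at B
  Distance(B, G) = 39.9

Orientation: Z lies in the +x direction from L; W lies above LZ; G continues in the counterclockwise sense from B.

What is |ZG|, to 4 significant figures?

50.53

L is at the origin; L and Z share the same y with |LZ| = 47.5 and Z on the +x side, so Z = (47.50, 0.000). The tangent condition forces WZ to be normal to LZ, so W = Z + (0, 9.9) = (47.50, 9.900). On A1, Z sits at bearing -90° from W; an 84° counterclockwise sweep puts B at bearing -6°, so B = W + 9.9·(cos -6°, sin -6°) = (57.35, 8.865). Tangency of A1 to BG means the radius WB is perpendicular to BG, so BG runs along (−sin -6°, cos -6°); with |BG| = 39.9, G = (61.52, 48.55). Then |ZG| = |G − Z| = 50.53.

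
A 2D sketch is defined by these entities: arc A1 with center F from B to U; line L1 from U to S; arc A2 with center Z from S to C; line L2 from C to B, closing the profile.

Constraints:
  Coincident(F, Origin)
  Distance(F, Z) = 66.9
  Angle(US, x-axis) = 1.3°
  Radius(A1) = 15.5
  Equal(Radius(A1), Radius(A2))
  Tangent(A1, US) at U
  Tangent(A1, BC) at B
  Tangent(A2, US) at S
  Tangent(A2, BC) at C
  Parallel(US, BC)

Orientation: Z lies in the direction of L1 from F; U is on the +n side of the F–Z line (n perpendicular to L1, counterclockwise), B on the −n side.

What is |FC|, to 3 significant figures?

68.7

The slot axis is L1's direction at 1.3°, so u = (cos 1.3°, sin 1.3°) = (1.00, 0.0227) and n = (−sin 1.3°, cos 1.3°) = (-0.0227, 1.00). F is at the origin and Z lies 66.9 along u from F, so Z = 66.9·u = (66.9, 1.52). Tangency of A1 to both parallel lines with radius 15.5 puts U and B at F ± 15.5·n: U = (-0.352, 15.5), B = (0.352, -15.5). Equal radii place S and C the same way about Z: S = Z + 15.5·n = (66.5, 17.0), C = Z − 15.5·n = (67.2, -14.0). Then |FC| = |C − F| = 68.7.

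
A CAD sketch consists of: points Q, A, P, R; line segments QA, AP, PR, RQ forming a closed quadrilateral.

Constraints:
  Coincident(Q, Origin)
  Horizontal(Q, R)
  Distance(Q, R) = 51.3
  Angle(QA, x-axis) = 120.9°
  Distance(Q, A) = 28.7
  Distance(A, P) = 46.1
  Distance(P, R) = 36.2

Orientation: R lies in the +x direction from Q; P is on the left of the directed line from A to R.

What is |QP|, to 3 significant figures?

43.2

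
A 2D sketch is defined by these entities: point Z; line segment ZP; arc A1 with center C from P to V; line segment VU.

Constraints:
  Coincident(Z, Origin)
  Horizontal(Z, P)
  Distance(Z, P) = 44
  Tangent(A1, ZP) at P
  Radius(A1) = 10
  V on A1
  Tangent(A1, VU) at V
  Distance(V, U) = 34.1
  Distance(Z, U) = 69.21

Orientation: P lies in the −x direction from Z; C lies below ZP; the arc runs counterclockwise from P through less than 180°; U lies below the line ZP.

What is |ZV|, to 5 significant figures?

54.961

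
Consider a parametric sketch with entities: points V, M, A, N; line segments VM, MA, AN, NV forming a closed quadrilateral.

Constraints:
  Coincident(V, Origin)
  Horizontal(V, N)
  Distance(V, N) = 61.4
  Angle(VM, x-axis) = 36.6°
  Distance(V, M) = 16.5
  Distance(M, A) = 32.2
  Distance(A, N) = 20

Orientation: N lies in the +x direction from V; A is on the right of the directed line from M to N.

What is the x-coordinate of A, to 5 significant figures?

41.966

Checks: VM at 36.60° ✓; |MA| = 32.20 ✓; |AN| = 20.00 ✓.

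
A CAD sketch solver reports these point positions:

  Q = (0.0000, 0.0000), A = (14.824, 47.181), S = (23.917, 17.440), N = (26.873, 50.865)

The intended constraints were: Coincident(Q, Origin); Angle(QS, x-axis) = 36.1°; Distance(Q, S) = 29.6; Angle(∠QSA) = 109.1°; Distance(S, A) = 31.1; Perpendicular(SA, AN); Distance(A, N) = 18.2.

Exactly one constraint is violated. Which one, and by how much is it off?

Distance(A, N) = 18.2 — off by 5.60.

Q = (0.00, 0.00) ✓; QS at 36.10° ✓; |QS| = 29.60 ✓; ∠QSA = 109.1° ✓; |SA| = 31.10 ✓; ∠(SA, AN) = 90.00° ✓; |AN| = 12.60 ✗.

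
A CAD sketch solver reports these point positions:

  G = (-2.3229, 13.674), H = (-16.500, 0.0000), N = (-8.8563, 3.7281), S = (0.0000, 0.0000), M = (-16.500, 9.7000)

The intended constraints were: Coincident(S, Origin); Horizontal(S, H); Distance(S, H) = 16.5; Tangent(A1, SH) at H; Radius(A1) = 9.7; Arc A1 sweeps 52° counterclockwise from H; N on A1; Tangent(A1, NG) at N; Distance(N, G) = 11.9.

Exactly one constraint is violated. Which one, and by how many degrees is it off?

Tangent(A1, NG) at N — off by 4.70°.

S = (0.00, 0.00) ✓; S.y = 0.00, H.y = 0.00 ✓; |SH| = 16.50 ✓; ∠(MH, HS) = 90.00° ✓; |MH| = 9.700 ✓; bearing(M→N) − bearing(M→H) = 52.00° ✓; |MN| = 9.700 ✓; ∠(MN, NG) = 85.30° ✗; |NG| = 11.90 ✓.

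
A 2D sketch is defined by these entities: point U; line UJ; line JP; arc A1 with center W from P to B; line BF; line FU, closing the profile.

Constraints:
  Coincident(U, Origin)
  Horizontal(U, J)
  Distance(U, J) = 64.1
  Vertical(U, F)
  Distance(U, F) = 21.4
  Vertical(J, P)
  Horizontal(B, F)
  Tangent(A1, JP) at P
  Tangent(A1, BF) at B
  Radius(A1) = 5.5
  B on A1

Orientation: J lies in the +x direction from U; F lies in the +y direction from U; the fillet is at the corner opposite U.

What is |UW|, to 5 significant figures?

60.719

U is at the origin; UJ is horizontal with |UJ| = 64.1 and J on the +x side, so J = (64.100, 0.0000). U and F share the same x with |UF| = 21.4 and F on the +y side, so F = (0.0000, 21.400). The virtual corner opposite U is at (64.100, 21.400). Since A1 is tangent to JP there, WP ⟂ JP and tangency of A1 to BF means the radius WB is perpendicular to BF, with radius 5.5, so the center W sits 5.5 in from both sides at W = (58.600, 15.900). Then |UW| = |W − U| = 60.719.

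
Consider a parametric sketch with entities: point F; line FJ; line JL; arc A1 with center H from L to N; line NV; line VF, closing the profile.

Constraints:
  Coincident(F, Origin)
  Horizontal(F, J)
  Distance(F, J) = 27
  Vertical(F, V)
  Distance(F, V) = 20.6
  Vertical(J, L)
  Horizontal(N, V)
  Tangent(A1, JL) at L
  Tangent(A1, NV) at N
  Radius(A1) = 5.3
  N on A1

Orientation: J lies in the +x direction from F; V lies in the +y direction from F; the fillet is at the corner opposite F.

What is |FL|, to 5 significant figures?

31.034

The virtual corner opposite F is at (27.000, 20.600). Since A1 is tangent to JL there, HL ⟂ JL and tangency of A1 to NV means the radius HN is perpendicular to NV, with radius 5.3, so the center H sits 5.3 in from both sides at H = (21.700, 15.300). That places the tangent points at L = (27.000, 15.300) on JL and N = (21.700, 20.600) on NV. Then |FL| = |L − F| = 31.034.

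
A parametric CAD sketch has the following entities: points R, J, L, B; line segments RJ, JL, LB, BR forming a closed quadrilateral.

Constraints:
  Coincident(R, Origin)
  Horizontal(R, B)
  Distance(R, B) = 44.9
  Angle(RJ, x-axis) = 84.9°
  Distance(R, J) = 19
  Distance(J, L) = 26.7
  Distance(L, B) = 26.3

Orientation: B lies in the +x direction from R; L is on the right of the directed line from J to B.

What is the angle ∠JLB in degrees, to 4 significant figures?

125.8°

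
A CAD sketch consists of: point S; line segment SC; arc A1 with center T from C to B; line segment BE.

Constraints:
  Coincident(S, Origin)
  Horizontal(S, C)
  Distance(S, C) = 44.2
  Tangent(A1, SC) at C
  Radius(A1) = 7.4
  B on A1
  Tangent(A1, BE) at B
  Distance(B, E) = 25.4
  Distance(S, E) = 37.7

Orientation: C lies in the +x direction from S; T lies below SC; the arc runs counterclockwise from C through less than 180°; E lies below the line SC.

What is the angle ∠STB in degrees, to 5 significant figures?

16.629°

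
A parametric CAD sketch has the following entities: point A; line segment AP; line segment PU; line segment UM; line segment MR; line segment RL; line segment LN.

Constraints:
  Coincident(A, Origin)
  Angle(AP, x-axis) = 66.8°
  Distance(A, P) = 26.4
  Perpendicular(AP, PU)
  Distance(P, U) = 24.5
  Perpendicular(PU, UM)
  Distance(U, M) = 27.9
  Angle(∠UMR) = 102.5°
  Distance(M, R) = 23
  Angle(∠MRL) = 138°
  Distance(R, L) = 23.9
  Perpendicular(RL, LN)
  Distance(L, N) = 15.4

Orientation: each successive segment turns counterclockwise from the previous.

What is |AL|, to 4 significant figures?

19.49

A is at the origin; AP runs at 66.8° with length 26.4, so P = (10.40, 24.27). The perpendicularity gives PU at right angles to AP, so PU runs at 156.8°; with |PU| = 24.5, U = (-12.12, 33.92). PU ⟂ UM, so UM runs at -113.2°; with |UM| = 27.9, M = (-23.11, 8.273). ∠UMR = 102.5° gives MR at -35.70° from the x-axis; with |MR| = 23.0, R = (-4.432, -5.149). ∠MRL = 138.0° gives RL at 6.300° from the x-axis; with |RL| = 23.9, L = (19.32, -2.526). Then |AL| = |L − A| = 19.49.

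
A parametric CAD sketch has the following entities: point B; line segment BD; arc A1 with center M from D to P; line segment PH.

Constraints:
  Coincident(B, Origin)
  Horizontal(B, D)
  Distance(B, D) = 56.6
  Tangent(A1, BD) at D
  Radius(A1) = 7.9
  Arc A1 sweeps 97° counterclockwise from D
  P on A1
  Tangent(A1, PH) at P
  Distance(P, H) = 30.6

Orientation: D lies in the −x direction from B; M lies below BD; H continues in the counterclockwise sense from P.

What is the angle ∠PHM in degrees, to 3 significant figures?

14.5°

On A1, D sits at bearing 90° from M; a 97° counterclockwise sweep puts P at bearing 187°, so P = M + 7.9·(cos 187°, sin 187°) = (-64.4, -8.86). Since A1 is tangent to PH there, MP ⟂ PH, so PH runs along (−sin 187°, cos 187°); with |PH| = 30.6, H = (-60.7, -39.2). Then cos ∠PHM = HP·HM / (|HP||HM|), giving 14.5°.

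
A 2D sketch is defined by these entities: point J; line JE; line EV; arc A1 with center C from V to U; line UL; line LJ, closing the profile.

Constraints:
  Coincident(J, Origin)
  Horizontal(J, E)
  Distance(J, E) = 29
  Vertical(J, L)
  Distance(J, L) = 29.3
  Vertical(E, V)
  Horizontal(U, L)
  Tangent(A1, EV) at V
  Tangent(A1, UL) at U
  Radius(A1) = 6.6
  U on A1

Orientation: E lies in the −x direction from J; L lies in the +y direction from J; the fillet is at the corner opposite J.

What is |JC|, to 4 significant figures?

31.89

J is at the origin; JE is horizontal with |JE| = 29.0 and E on the −x side, so E = (-29.00, 0.000). J and L share the same x with |JL| = 29.3 and L on the +y side, so L = (0.000, 29.30). The virtual corner opposite J is at (-29.00, 29.30). The tangent condition forces CV to be normal to EV and since A1 is tangent to UL there, CU ⟂ UL, with radius 6.6, so the center C sits 6.6 in from both sides at C = (-22.40, 22.70). Then |JC| = |C − J| = 31.89.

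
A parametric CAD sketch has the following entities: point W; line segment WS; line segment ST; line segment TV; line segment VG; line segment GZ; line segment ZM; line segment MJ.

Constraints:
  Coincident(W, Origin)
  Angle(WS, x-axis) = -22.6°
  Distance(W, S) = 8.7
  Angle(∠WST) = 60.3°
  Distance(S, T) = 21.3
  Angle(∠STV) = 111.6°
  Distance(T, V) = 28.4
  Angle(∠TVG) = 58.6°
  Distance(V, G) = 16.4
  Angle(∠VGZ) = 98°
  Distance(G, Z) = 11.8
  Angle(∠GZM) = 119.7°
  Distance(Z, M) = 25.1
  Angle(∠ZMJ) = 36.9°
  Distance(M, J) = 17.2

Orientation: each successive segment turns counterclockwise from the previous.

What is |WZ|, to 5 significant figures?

12.409

W is at the origin; WS runs at -22.6° with length 8.7, so S = (8.0319, -3.3434). ∠WST = 60.3° gives ST at 97.100° from the x-axis; with |ST| = 21.3, T = (5.3992, 17.793). ∠STV = 111.6° gives TV at 165.50° from the x-axis; with |TV| = 28.4, V = (-22.096, 24.904). ∠TVG = 58.6° gives VG at -73.100° from the x-axis; with |VG| = 16.4, G = (-17.329, 9.2124). ∠VGZ = 98.0° gives GZ at 8.9000° from the x-axis; with |GZ| = 11.8, Z = (-5.6707, 11.038). Then |WZ| = |Z − W| = 12.409.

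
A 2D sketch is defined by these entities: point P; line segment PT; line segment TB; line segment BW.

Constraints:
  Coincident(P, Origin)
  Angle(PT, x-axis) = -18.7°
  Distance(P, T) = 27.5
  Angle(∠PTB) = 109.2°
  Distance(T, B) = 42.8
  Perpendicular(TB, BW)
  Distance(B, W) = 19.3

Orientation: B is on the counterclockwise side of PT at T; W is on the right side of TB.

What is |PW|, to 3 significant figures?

68.8

P is at the origin; PT runs at -18.7° with length 27.5, so T = 27.5·(cos -18.7°, sin -18.7°) = (26.0, -8.82). ∠PTB = 109.2°, so TB runs at -18.7° + (180° − 109.2°) = 52.1° from the x-axis; with |TB| = 42.8, B = T + 42.8·(cos 52.1°, sin 52.1°) = (52.3, 25.0). TB ⟂ BW; with |BW| = 19.3 on the right of TB, W = B + 19.3·(0.789, -0.614) = (67.6, 13.1). Then |PW| = |W − P| = 68.8.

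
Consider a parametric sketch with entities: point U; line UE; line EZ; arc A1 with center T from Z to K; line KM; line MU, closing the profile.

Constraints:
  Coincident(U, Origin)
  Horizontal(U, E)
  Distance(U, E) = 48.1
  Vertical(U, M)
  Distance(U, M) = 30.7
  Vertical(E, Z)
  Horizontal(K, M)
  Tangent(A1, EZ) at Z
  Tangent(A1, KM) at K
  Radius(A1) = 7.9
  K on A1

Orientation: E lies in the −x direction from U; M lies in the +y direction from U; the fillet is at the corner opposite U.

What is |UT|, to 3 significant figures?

46.2

U and M share the same x with |UM| = 30.7 and M on the +y side, so M = (0.00, 30.7). The virtual corner opposite U is at (-48.1, 30.7). Since A1 is tangent to EZ there, TZ ⟂ EZ and A1 meets KM tangentially, so TK is at right angles to KM, with radius 7.9, so the center T sits 7.9 in from both sides at T = (-40.2, 22.8). Then |UT| = |T − U| = 46.2.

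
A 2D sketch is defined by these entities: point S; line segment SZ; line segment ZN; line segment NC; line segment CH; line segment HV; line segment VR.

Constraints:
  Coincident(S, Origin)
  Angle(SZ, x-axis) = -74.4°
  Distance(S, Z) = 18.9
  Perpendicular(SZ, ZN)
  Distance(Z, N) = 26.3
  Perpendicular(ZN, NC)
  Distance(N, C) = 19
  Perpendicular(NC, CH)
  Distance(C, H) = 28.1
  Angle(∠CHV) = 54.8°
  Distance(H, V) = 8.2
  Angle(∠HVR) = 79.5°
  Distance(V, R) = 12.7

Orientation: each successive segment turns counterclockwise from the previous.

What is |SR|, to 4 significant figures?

12.06

S is at the origin; SZ runs at -74.4° with length 18.9, so Z = (5.083, -18.20). SZ is perpendicular to ZN, so ZN runs at 15.60°; with |ZN| = 26.3, N = (30.41, -11.13). ZN ⟂ NC, so NC runs at 105.6°; with |NC| = 19.0, C = (25.30, 7.169). NC is perpendicular to CH, so CH runs at -164.4°; with |CH| = 28.1, H = (-1.761, -0.3877). ∠CHV = 54.8° gives HV at -39.20° from the x-axis; with |HV| = 8.2, V = (4.594, -5.570). ∠HVR = 79.5° gives VR at 61.30° from the x-axis; with |VR| = 12.7, R = (10.69, 5.569). Then |SR| = |R − S| = 12.06.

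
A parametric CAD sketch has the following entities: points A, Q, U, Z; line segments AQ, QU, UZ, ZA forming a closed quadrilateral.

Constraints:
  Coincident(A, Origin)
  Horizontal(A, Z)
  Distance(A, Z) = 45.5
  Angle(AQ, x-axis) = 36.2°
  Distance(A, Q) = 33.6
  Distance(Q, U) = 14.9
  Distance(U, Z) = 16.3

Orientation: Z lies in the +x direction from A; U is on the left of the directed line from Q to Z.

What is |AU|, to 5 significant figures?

44.357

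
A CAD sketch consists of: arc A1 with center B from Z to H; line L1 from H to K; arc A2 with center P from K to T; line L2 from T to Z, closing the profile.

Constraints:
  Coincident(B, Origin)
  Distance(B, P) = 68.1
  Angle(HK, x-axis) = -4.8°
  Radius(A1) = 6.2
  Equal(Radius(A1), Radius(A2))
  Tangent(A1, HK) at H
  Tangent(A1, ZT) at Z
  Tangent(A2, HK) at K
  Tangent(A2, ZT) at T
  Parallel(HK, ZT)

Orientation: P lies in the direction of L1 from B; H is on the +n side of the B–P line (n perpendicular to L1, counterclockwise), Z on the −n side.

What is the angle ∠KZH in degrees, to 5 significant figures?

79.680°

Tangency of A1 to both parallel lines with radius 6.2 puts H and Z at B ± 6.2·n: H = (0.51880, 6.1783), Z = (-0.51880, -6.1783). Equal radii place K and T the same way about P: K = P + 6.2·n = (68.380, 0.47979), T = P − 6.2·n = (67.342, -11.877). Then cos ∠KZH = ZK·ZH / (|ZK||ZH|), giving 79.680°.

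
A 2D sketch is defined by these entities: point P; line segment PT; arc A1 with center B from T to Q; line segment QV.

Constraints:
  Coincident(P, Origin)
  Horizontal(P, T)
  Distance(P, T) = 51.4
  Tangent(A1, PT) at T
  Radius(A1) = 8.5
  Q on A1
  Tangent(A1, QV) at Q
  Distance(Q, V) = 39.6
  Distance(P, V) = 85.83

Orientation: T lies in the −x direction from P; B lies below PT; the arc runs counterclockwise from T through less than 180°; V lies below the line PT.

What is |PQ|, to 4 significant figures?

59.38

P is at the origin; P and T share the same y with |PT| = 51.4 and T on the −x side, so T = (-51.40, 0.000). The tangent condition forces BT to be normal to PT, so B = T + (0, -8.5) = (-51.40, -8.500). Since BQ ⟂ QV (tangency), |BV| = √(8.5² + 39.6²) = 40.50 regardless of where Q sits on A1. So V lies on both circle(P, 85.83) and circle(B, 40.50); the below-PT intersection is V = (-75.29, -41.20). Q is the foot of the tangent from V: Q = (-59.16, -5.038).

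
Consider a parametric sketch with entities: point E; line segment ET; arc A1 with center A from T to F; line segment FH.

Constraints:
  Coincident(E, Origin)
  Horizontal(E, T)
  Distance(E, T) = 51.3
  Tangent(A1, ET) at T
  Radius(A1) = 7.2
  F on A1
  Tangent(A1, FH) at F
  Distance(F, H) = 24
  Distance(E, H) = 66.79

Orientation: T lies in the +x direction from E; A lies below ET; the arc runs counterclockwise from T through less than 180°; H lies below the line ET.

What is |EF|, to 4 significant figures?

46.79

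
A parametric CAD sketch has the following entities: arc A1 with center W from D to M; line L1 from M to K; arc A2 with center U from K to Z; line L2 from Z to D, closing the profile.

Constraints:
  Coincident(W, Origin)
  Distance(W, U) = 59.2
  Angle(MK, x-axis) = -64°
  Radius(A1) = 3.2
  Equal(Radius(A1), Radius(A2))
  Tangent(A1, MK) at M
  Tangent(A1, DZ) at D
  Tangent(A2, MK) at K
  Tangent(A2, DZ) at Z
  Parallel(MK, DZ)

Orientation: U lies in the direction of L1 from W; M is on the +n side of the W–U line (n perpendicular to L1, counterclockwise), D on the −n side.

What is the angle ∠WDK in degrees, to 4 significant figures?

83.83°

The slot axis is L1's direction at -64.0°, so u = (cos -64.0°, sin -64.0°) = (0.4384, -0.8988) and n = (−sin -64.0°, cos -64.0°) = (0.8988, 0.4384). W is at the origin and U lies 59.2 along u from W, so U = 59.2·u = (25.95, -53.21). Tangency of A1 to both parallel lines with radius 3.2 puts M and D at W ± 3.2·n: M = (2.876, 1.403), D = (-2.876, -1.403). Equal radii place K and Z the same way about U: K = U + 3.2·n = (28.83, -51.81), Z = U − 3.2·n = (23.08, -54.61). Then cos ∠WDK = DW·DK / (|DW||DK|), giving 83.83°.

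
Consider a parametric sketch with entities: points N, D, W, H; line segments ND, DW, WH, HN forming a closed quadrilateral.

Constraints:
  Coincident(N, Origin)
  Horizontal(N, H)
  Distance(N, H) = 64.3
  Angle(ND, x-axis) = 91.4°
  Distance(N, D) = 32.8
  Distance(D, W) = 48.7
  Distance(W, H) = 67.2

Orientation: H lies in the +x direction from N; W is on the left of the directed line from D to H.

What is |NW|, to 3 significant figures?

72.8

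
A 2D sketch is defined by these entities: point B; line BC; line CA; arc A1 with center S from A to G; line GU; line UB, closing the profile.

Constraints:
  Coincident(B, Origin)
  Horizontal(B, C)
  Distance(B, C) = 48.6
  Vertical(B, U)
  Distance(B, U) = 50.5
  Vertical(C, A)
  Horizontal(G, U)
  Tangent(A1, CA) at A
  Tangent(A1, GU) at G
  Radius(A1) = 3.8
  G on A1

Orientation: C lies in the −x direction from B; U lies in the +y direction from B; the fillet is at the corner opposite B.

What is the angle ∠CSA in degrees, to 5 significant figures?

85.348°

The virtual corner opposite B is at (-48.600, 50.500). Since A1 is tangent to CA there, SA ⟂ CA and A1 meets GU tangentially, so SG is at right angles to GU, with radius 3.8, so the center S sits 3.8 in from both sides at S = (-44.800, 46.700). That places the tangent points at A = (-48.600, 46.700) on CA and G = (-44.800, 50.500) on GU. Then cos ∠CSA = SC·SA / (|SC||SA|), giving 85.348°.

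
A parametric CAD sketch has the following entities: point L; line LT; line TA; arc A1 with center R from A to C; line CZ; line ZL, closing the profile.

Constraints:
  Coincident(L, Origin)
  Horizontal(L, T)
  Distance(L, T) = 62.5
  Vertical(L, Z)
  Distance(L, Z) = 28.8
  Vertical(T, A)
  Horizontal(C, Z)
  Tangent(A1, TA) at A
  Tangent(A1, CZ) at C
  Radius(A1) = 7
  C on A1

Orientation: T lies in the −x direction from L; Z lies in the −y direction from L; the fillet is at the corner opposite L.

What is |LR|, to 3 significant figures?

59.6

L is at the origin; L and T share the same y with |LT| = 62.5 and T on the −x side, so T = (-62.5, 0.00). LZ is vertical with |LZ| = 28.8 and Z on the −y side, so Z = (0.00, -28.8). The virtual corner opposite L is at (-62.5, -28.8). Tangency of A1 to TA means the radius RA is perpendicular to TA and the tangent condition forces RC to be normal to CZ, with radius 7.0, so the center R sits 7.0 in from both sides at R = (-55.5, -21.8). Then |LR| = |R − L| = 59.6.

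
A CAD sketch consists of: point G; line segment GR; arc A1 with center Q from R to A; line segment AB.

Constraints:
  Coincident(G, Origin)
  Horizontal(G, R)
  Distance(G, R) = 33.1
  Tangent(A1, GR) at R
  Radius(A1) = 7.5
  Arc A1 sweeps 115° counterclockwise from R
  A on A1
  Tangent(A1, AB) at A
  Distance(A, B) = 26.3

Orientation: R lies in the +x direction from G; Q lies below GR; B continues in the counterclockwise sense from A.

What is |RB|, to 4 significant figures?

34.77

G is at the origin; GR is horizontal with |GR| = 33.1 and R on the +x side, so R = (33.10, 0.000). Since A1 is tangent to GR there, QR ⟂ GR, so Q = R + (0, -7.5) = (33.10, -7.500). On A1, R sits at bearing 90° from Q; a 115° counterclockwise sweep puts A at bearing 205°, so A = Q + 7.5·(cos 205°, sin 205°) = (26.30, -10.67). The tangent condition forces QA to be normal to AB, so AB runs along (−sin 205°, cos 205°); with |AB| = 26.3, B = (37.42, -34.51). Then |RB| = |B − R| = 34.77.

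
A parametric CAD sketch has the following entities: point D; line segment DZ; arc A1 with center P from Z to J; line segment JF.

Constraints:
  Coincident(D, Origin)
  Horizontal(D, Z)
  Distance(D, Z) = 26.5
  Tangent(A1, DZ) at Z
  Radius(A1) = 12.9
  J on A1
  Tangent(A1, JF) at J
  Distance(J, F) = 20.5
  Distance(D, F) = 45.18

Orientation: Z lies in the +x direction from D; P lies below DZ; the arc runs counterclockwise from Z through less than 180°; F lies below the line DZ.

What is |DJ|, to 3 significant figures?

24.8

Checks: |PJ| = 12.90 ✓; ∠(PJ, JF) = 90.00° ✓; |JF| = 20.50 ✓; |DF| = 45.18 ✓.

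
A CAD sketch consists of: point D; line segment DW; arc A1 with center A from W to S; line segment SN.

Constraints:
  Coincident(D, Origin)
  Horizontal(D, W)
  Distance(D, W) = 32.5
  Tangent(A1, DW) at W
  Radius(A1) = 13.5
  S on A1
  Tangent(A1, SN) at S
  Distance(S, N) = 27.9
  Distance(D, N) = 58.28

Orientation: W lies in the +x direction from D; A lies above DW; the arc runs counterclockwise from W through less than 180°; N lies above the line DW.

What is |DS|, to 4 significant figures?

48.61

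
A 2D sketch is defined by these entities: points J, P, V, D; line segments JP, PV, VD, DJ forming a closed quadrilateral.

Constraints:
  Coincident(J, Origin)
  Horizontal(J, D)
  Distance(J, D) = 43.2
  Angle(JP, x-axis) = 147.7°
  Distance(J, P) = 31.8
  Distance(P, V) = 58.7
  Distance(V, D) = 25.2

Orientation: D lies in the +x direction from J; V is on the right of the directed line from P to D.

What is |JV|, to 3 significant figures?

26.9

Checks: |PV| = 58.70 ✓; |VD| = 25.20 ✓.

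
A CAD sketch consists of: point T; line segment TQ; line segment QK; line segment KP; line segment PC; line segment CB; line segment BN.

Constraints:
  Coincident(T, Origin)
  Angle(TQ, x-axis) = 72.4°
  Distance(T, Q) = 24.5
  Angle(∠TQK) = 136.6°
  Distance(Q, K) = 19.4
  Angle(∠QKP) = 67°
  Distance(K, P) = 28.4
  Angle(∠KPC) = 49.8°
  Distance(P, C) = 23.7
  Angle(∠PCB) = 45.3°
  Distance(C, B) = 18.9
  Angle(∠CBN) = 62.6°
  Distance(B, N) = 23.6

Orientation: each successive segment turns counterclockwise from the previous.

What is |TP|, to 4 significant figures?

27.71

∠TQK = 136.6° gives QK at 115.8° from the x-axis; with |QK| = 19.4, K = (-1.035, 40.82). ∠QKP = 67.0° gives KP at -131.2° from the x-axis; with |KP| = 28.4, P = (-19.74, 19.45). Then |TP| = |P − T| = 27.71.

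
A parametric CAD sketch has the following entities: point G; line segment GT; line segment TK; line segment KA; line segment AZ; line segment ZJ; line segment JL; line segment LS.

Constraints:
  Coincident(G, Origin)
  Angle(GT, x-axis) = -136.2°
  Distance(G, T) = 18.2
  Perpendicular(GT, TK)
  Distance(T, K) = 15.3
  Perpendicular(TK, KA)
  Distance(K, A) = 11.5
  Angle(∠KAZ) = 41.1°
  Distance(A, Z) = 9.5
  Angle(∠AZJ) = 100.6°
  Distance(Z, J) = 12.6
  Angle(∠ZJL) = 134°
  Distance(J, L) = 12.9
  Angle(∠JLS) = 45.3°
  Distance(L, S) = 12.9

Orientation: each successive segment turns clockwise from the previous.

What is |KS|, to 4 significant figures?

7.049

G is at the origin; GT runs at -136.2° with length 18.2, so T = (-13.14, -12.60). The perpendicularity gives TK at right angles to GT, so TK runs at 133.8°; with |TK| = 15.3, K = (-23.73, -1.554). TK ⟂ KA, so KA runs at 43.80°; with |KA| = 11.5, A = (-15.43, 6.406). ∠KAZ = 41.1° gives AZ at -95.10° from the x-axis; with |AZ| = 9.5, Z = (-16.27, -3.057). ∠AZJ = 100.6° gives ZJ at -174.5° from the x-axis; with |ZJ| = 12.6, J = (-28.81, -4.264). ∠ZJL = 134.0° gives JL at 139.5° from the x-axis; with |JL| = 12.9, L = (-38.62, 4.113). ∠JLS = 45.3° gives LS at 4.800° from the x-axis; with |LS| = 12.9, S = (-25.77, 5.193). Then |KS| = |S − K| = 7.049.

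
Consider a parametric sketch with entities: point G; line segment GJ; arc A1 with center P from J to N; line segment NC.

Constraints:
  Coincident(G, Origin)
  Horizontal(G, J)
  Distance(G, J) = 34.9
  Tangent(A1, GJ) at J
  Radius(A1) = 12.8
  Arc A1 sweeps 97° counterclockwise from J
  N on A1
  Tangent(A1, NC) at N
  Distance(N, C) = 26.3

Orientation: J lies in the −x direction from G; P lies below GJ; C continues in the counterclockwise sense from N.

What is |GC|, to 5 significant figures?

60.072

G is at the origin; GJ is horizontal with |GJ| = 34.9 and J on the −x side, so J = (-34.900, 0.0000). Tangency of A1 to GJ means the radius PJ is perpendicular to GJ, so P = J + (0, -12.8) = (-34.900, -12.800). On A1, J sits at bearing 90° from P; a 97° counterclockwise sweep puts N at bearing 187°, so N = P + 12.8·(cos 187°, sin 187°) = (-47.605, -14.360). The tangent condition forces PN to be normal to NC, so NC runs along (−sin 187°, cos 187°); with |NC| = 26.3, C = (-44.399, -40.464). Then |GC| = |C − G| = 60.072.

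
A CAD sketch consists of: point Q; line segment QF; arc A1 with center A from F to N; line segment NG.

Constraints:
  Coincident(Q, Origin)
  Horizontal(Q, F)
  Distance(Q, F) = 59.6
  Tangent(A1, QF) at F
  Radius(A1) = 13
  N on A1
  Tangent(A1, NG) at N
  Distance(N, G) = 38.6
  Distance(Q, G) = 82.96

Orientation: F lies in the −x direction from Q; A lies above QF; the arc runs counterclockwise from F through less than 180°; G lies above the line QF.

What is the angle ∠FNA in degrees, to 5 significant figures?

33.048°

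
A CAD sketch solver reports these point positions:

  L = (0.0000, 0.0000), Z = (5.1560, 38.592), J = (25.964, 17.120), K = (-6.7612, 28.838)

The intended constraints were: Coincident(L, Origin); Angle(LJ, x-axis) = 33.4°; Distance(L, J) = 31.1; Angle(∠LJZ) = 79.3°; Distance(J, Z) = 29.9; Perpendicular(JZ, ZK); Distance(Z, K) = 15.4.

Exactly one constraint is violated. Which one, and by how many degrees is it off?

Perpendicular(JZ, ZK) — off by 4.80°.

L = (0.00, 0.00) ✓; LJ at 33.40° ✓; |LJ| = 31.10 ✓; ∠LJZ = 79.30° ✓; |JZ| = 29.90 ✓; ∠(JZ, ZK) = 85.20° ✗; |ZK| = 15.40 ✓.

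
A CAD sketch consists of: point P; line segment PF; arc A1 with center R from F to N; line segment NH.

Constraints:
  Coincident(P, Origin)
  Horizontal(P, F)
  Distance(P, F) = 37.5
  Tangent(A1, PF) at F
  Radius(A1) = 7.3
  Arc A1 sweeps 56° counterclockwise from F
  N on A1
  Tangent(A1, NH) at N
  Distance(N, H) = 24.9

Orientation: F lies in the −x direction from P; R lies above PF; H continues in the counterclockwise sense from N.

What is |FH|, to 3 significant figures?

31.1

P is at the origin; PF is horizontal with |PF| = 37.5 and F on the −x side, so F = (-37.5, 0.00). The tangent condition forces RF to be normal to PF, so R = F + (0, 7.3) = (-37.5, 7.30). On A1, F sits at bearing -90° from R; a 56° counterclockwise sweep puts N at bearing -34°, so N = R + 7.3·(cos -34°, sin -34°) = (-31.4, 3.22). A1 meets NH tangentially, so RN is at right angles to NH, so NH runs along (−sin -34°, cos -34°); with |NH| = 24.9, H = (-17.5, 23.9). Then |FH| = |H − F| = 31.1.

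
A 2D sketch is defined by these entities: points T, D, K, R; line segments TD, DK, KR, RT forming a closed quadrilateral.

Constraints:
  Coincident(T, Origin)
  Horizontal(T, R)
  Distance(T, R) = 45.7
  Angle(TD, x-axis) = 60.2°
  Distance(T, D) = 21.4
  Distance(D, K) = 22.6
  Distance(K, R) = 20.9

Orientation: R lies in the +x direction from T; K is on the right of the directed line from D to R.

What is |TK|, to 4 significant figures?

24.84

T is at the origin; TR is horizontal with |TR| = 45.7 and R in +x, so R = (45.7, 0). TD runs at 60.2° with |TD| = 21.4, so D = (10.64, 18.57). K is determined by |DK| = 22.6 and |KR| = 20.9 together: it lies at the intersection of circle(D, 22.6) and circle(R, 20.9). With |DR| = 39.68, the foot of the radical line on DR is 20.77 from D and the perpendicular offset is √(22.6² − 20.77²) = 8.906. Taking the right-of-DR solution: K = (24.82, 0.9784).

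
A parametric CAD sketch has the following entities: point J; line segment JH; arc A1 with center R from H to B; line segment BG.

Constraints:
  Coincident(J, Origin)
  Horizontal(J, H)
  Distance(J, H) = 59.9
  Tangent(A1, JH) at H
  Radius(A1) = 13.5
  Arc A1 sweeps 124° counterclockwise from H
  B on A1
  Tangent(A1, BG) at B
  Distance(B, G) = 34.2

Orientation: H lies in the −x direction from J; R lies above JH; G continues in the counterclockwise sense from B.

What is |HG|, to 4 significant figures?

50.03

J is at the origin; J and H share the same y with |JH| = 59.9 and H on the −x side, so H = (-59.90, 0.000). Since A1 is tangent to JH there, RH ⟂ JH, so R = H + (0, 13.5) = (-59.90, 13.50). On A1, H sits at bearing -90° from R; a 124° counterclockwise sweep puts B at bearing 34°, so B = R + 13.5·(cos 34°, sin 34°) = (-48.71, 21.05). Since A1 is tangent to BG there, RB ⟂ BG, so BG runs along (−sin 34°, cos 34°); with |BG| = 34.2, G = (-67.83, 49.40). Then |HG| = |G − H| = 50.03.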